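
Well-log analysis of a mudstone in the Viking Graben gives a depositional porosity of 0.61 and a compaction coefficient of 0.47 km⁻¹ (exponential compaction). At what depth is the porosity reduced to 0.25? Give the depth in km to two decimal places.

1.90 km

Invert Athy's law: d = ln(phi₀/phi) / β
d = ln(0.61/0.25) / 0.47 = ln(2.44) / 0.47 = 0.8920 / 0.47 = 1.898 km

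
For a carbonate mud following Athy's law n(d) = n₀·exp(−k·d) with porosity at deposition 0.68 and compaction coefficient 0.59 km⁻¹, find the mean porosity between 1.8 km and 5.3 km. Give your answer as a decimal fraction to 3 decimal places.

⟨n⟩ = (1/(d₂−d₁)) ∫ n₀ e^(−kd) dd = n₀·(e^(−k·d₁) − e^(−k·d₂)) / (k·(d₂−d₁))
e^(−0.59×1.8) = 0.3458; e^(−0.59×5.3) = 0.0438
⟨n⟩ = 0.68 × (0.3458 − 0.0438) / (0.59 × 3.5) = 0.68 × 0.1462 = 0.0994

0.099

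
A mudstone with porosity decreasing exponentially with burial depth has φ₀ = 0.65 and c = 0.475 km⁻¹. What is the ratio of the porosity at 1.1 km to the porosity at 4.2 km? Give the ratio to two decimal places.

4.36

φ(d₁)/φ(d₂) = e^(−c·d₁)/e^(−c·d₂) = e^{c(d₂−d₁)}
= exp(0.475 × 3.1) = exp(1.472) = 4.3601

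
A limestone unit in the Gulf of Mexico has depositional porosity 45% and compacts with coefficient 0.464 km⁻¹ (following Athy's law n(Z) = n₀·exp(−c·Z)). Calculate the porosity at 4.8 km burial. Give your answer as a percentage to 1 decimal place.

4.9%

n = n₀·exp(−c·Z) = 0.45 × exp(−0.464 × 4.8) = 0.45 × exp(−2.227)
  = 0.45 × 0.1078 = 0.0485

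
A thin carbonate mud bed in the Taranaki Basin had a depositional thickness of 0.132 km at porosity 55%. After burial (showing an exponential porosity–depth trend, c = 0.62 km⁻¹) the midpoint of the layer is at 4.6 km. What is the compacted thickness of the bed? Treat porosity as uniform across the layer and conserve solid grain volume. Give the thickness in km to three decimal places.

0.061 km

Porosity at 4.6 km: phi = 0.55·exp(−0.62×4.6) = 0.0318
Solid-volume conservation: h(1−phi) = h₀(1−phi₀) ⇒ h = h₀·(1−phi₀)/(1−phi)
h = 0.132 × (1 − 0.55)/(1 − 0.0318) = 0.132 × 0.4648 = 0.0613 km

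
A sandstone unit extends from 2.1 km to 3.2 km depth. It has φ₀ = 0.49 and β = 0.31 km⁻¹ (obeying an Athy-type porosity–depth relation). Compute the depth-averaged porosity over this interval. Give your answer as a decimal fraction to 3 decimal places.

⟨φ⟩ = (1/(d₂−d₁)) ∫ φ₀ e^(−βd) dd = φ₀·(e^(−β·d₁) − e^(−β·d₂)) / (β·(d₂−d₁))
e^(−0.31×2.1) = 0.5215; e^(−0.31×3.2) = 0.3708
⟨φ⟩ = 0.49 × (0.5215 − 0.3708) / (0.31 × 1.1) = 0.49 × 0.4419 = 0.2165

0.217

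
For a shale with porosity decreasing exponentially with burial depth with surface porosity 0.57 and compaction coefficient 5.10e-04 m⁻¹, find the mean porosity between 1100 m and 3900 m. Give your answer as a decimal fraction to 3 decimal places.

0.173

Working in km (1 km = 1000 m; c in km⁻¹ = c in m⁻¹ × 1000):
⟨φ⟩ = (1/(Z₂−Z₁)) ∫ φ₀ e^(−cZ) dZ = φ₀·(e^(−c·Z₁) − e^(−c·Z₂)) / (c·(Z₂−Z₁))
e^(−0.51×1.1) = 0.5706; e^(−0.51×3.9) = 0.1368
⟨φ⟩ = 0.57 × (0.5706 − 0.1368) / (0.51 × 2.8) = 0.57 × 0.3038 = 0.1732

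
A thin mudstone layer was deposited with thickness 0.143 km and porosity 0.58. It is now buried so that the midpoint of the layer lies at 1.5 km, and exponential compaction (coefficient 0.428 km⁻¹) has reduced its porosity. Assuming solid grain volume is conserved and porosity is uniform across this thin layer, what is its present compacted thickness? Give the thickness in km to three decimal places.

Porosity at 1.5 km: n = 0.58·exp(−0.428×1.5) = 0.3052
Solid-volume conservation: h(1−n) = h₀(1−n₀) ⇒ h = h₀·(1−n₀)/(1−n)
h = 0.143 × (1 − 0.58)/(1 − 0.3052) = 0.143 × 0.6045 = 0.0864 km

0.086 km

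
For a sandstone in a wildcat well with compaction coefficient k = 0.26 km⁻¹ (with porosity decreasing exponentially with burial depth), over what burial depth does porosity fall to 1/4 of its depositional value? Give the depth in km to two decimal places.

n/n₀ = 1/4 ⇒ exp(−k·Z) = 1/4 ⇒ Z = ln(4) / k
Z = 1.3863 / 0.26 = 5.332 km

5.33 km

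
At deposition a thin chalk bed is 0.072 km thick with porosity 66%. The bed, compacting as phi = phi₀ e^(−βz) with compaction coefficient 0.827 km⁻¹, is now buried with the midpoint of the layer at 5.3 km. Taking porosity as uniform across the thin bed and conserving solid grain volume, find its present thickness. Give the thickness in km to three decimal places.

0.025 km

Porosity at 5.3 km: phi = 0.66·exp(−0.827×5.3) = 0.0082
Solid-volume conservation: h(1−phi) = h₀(1−phi₀) ⇒ h = h₀·(1−phi₀)/(1−phi)
h = 0.072 × (1 − 0.66)/(1 − 0.0082) = 0.072 × 0.3428 = 0.0247 km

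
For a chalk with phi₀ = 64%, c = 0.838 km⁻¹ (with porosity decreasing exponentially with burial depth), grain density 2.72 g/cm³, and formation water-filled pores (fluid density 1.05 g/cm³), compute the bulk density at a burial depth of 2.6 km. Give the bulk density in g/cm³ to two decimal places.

Porosity at depth: phi = 0.64·exp(−0.838×2.6) = 0.64×0.1132 = 0.0724
Bulk density: ρ_b = (1−phi)ρ_g + phi·ρ_f = 0.9276×2.72 + 0.0724×1.05
       = 2.523 + 0.076 = 2.599 g/cm³

2.60 g/cm³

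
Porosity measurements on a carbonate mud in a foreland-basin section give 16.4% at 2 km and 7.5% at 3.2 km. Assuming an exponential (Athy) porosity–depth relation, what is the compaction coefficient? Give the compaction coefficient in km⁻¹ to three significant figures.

Athy: phi(z) = phi₀ e^(−βz) ⇒ phi₁/phi₂ = e^{β(z₂−z₁)} ⇒ β = ln(phi₁/phi₂)/(z₂−z₁)
β = ln(0.164/0.075) / (3.2 − 2) = ln(2.187) / 1.2 = 0.7824 / 1.2 = 0.652 km⁻¹

0.652 km⁻¹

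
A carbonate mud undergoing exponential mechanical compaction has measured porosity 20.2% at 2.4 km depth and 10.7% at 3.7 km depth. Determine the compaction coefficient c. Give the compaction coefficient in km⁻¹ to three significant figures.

Athy: n(Z) = n₀ e^(−cZ) ⇒ n₁/n₂ = e^{c(Z₂−Z₁)} ⇒ c = ln(n₁/n₂)/(Z₂−Z₁)
c = ln(0.202/0.107) / (3.7 − 2.4) = ln(1.888) / 1.3 = 0.6354 / 1.3 = 0.4888 km⁻¹

0.489 km⁻¹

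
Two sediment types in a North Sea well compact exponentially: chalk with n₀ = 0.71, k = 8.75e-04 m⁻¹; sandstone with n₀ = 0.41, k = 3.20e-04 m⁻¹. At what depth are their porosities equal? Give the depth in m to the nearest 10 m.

Working in km (1 km = 1000 m; k in km⁻¹ = k in m⁻¹ × 1000):
Set n₀ₐ e^(−kₐd) = n₀ᵦ e^(−kᵦd) ⇒ ln(n₀ₐ/n₀ᵦ) = (kₐ − kᵦ)·d
d = ln(0.71/0.41) / (0.875 − 0.32) = 0.5491 / 0.555 = 0.989 km

990 m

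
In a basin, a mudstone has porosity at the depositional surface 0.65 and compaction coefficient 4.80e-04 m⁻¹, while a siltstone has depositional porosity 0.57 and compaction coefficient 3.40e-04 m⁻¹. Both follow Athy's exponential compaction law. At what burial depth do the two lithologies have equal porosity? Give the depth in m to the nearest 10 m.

Working in km (1 km = 1000 m; k in km⁻¹ = k in m⁻¹ × 1000):
Set phi₀ₐ e^(−kₐd) = phi₀ᵦ e^(−kᵦd) ⇒ ln(phi₀ₐ/phi₀ᵦ) = (kₐ − kᵦ)·d
d = ln(0.65/0.57) / (0.48 − 0.34) = 0.1313 / 0.14 = 0.938 km

940 m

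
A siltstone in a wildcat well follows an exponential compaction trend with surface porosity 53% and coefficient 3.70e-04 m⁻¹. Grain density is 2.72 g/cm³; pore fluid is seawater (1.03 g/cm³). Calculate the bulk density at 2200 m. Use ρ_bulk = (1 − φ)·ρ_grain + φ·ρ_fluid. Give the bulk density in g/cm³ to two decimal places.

2.32 g/cm³

Working in km (1 km = 1000 m; c in km⁻¹ = c in m⁻¹ × 1000):
Porosity at depth: phi = 0.53·exp(−0.37×2.2) = 0.53×0.4431 = 0.2348
Bulk density: ρ_b = (1−phi)ρ_g + phi·ρ_f = 0.7652×2.72 + 0.2348×1.03
       = 2.081 + 0.242 = 2.323 g/cm³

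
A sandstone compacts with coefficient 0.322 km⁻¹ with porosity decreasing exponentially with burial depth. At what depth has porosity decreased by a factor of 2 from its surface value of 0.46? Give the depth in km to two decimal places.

2.15 km

φ/φ₀ = 1/2 ⇒ exp(−c·d) = 1/2 ⇒ d = ln(2) / c
d = 0.6931 / 0.322 = 2.153 km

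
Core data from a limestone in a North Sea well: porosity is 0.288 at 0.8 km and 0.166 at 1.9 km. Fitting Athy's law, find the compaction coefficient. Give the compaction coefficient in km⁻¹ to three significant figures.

Athy: phi(z) = phi₀ e^(−βz) ⇒ phi₁/phi₂ = e^{β(z₂−z₁)} ⇒ β = ln(phi₁/phi₂)/(z₂−z₁)
β = ln(0.288/0.166) / (1.9 − 0.8) = ln(1.735) / 1.1 = 0.5510 / 1.1 = 0.5009 km⁻¹

0.501 km⁻¹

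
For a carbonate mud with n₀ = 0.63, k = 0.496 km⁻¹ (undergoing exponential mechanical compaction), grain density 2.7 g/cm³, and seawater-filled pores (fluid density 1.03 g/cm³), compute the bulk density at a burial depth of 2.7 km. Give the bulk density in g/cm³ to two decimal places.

2.42 g/cm³

Porosity at depth: n = 0.63·exp(−0.496×2.7) = 0.63×0.2621 = 0.1651
Bulk density: ρ_b = (1−n)ρ_g + n·ρ_f = 0.8349×2.7 + 0.1651×1.03
       = 2.254 + 0.170 = 2.424 g/cm³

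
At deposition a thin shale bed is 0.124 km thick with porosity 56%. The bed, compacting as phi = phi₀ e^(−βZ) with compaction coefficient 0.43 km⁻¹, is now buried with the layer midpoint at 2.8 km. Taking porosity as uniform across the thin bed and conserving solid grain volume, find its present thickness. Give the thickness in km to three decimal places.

0.066 km

Porosity at 2.8 km: phi = 0.56·exp(−0.43×2.8) = 0.1680
Solid-volume conservation: h(1−phi) = h₀(1−phi₀) ⇒ h = h₀·(1−phi₀)/(1−phi)
h = 0.124 × (1 − 0.56)/(1 − 0.1680) = 0.124 × 0.5288 = 0.0656 km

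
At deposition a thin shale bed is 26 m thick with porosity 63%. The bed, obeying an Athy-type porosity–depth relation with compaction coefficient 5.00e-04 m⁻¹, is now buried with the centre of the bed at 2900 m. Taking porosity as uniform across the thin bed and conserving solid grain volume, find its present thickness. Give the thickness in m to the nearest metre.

11 m

Working in km (1 km = 1000 m; β in km⁻¹ = β in m⁻¹ × 1000):
Porosity at 2.9 km: n = 0.63·exp(−0.5×2.9) = 0.1478
Solid-volume conservation: h(1−n) = h₀(1−n₀) ⇒ h = h₀·(1−n₀)/(1−n)
h = 0.026 × (1 − 0.63)/(1 − 0.1478) = 0.026 × 0.4342 = 0.0113 km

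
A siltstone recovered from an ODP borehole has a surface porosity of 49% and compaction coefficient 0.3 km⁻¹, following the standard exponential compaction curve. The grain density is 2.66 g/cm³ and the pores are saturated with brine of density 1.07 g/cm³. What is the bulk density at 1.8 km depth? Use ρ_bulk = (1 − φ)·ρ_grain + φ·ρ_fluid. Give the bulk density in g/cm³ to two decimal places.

2.21 g/cm³

Porosity at depth: n = 0.49·exp(−0.3×1.8) = 0.49×0.5827 = 0.2855
Bulk density: ρ_b = (1−n)ρ_g + n·ρ_f = 0.7145×2.66 + 0.2855×1.07
       = 1.900 + 0.306 = 2.206 g/cm³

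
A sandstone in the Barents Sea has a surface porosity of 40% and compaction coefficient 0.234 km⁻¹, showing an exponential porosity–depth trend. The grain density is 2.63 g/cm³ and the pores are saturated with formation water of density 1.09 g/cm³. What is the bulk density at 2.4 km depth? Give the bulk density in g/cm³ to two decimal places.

Porosity at depth: φ = 0.4·exp(−0.234×2.4) = 0.4×0.5703 = 0.2281
Bulk density: ρ_b = (1−φ)ρ_g + φ·ρ_f = 0.7719×2.63 + 0.2281×1.09
       = 2.030 + 0.249 = 2.279 g/cm³

2.28 g/cm³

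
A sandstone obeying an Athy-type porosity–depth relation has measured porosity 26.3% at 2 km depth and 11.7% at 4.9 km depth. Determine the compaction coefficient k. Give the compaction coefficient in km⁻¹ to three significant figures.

0.279 km⁻¹

Athy: n(Z) = n₀ e^(−kZ) ⇒ n₁/n₂ = e^{k(Z₂−Z₁)} ⇒ k = ln(n₁/n₂)/(Z₂−Z₁)
k = ln(0.263/0.117) / (4.9 − 2) = ln(2.248) / 2.9 = 0.8100 / 2.9 = 0.2793 km⁻¹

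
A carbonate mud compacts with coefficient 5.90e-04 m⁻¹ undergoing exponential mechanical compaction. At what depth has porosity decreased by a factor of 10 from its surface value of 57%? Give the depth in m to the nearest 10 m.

Working in km (1 km = 1000 m; β in km⁻¹ = β in m⁻¹ × 1000):
φ/φ₀ = 1/10 ⇒ exp(−β·d) = 1/10 ⇒ d = ln(10) / β
d = 2.3026 / 0.59 = 3.903 km

3900 m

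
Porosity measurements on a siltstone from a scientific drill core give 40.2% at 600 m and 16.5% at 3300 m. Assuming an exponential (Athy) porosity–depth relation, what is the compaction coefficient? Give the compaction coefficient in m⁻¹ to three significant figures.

Working in km (1 km = 1000 m; c in km⁻¹ = c in m⁻¹ × 1000):
Athy: phi(d) = phi₀ e^(−cd) ⇒ phi₁/phi₂ = e^{c(d₂−d₁)} ⇒ c = ln(phi₁/phi₂)/(d₂−d₁)
c = ln(0.402/0.165) / (3.3 − 0.6) = ln(2.436) / 2.7 = 0.8905 / 2.7 = 0.3298 km⁻¹

0.000330 m⁻¹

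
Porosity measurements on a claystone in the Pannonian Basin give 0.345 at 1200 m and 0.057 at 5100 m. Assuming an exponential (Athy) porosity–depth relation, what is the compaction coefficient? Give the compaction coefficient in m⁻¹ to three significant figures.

0.000462 m⁻¹

Working in km (1 km = 1000 m; k in km⁻¹ = k in m⁻¹ × 1000):
Athy: phi(d) = phi₀ e^(−kd) ⇒ phi₁/phi₂ = e^{k(d₂−d₁)} ⇒ k = ln(phi₁/phi₂)/(d₂−d₁)
k = ln(0.345/0.057) / (5.1 − 1.2) = ln(6.053) / 3.9 = 1.8005 / 3.9 = 0.4617 km⁻¹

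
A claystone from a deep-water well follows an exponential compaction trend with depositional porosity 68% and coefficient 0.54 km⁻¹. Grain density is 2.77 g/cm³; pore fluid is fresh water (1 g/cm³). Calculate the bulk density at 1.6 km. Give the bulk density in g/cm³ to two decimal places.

Porosity at depth: n = 0.68·exp(−0.54×1.6) = 0.68×0.4215 = 0.2866
Bulk density: ρ_b = (1−n)ρ_g + n·ρ_f = 0.7134×2.77 + 0.2866×1
       = 1.976 + 0.287 = 2.263 g/cm³

2.26 g/cm³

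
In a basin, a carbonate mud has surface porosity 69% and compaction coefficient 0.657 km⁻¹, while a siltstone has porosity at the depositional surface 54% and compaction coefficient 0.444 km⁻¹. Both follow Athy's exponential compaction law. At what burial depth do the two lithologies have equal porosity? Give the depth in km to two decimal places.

Set phi₀ₐ e^(−βₐz) = phi₀ᵦ e^(−βᵦz) ⇒ ln(phi₀ₐ/phi₀ᵦ) = (βₐ − βᵦ)·z
z = ln(0.69/0.54) / (0.657 − 0.444) = 0.2451 / 0.213 = 1.151 km

1.15 km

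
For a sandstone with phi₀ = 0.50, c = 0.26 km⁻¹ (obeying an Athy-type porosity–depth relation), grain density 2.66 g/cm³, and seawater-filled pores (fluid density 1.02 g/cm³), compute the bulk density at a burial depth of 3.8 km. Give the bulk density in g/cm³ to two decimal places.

Porosity at depth: phi = 0.5·exp(−0.26×3.8) = 0.5×0.3723 = 0.1862
Bulk density: ρ_b = (1−phi)ρ_g + phi·ρ_f = 0.8138×2.66 + 0.1862×1.02
       = 2.165 + 0.190 = 2.355 g/cm³

2.35 g/cm³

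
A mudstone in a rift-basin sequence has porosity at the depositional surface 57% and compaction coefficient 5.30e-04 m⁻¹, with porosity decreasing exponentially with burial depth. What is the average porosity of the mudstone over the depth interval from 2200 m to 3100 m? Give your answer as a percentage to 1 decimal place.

14.1%

Working in km (1 km = 1000 m; c in km⁻¹ = c in m⁻¹ × 1000):
⟨φ⟩ = (1/(Z₂−Z₁)) ∫ φ₀ e^(−cZ) dZ = φ₀·(e^(−c·Z₁) − e^(−c·Z₂)) / (c·(Z₂−Z₁))
e^(−0.53×2.2) = 0.3116; e^(−0.53×3.1) = 0.1934
⟨φ⟩ = 0.57 × (0.3116 − 0.1934) / (0.53 × 0.9) = 0.57 × 0.2478 = 0.1413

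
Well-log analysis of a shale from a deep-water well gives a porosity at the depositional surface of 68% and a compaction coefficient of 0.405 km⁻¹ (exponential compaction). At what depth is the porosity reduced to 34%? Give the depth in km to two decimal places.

1.71 km

Invert Athy's law: d = ln(phi₀/phi) / β
d = ln(0.68/0.34) / 0.405 = ln(2) / 0.405 = 0.6931 / 0.405 = 1.711 km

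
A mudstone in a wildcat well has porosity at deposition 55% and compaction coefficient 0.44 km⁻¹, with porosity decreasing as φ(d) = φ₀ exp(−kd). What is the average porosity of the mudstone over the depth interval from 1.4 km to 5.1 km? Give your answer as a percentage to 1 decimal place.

⟨φ⟩ = (1/(d₂−d₁)) ∫ φ₀ e^(−kd) dd = φ₀·(e^(−k·d₁) − e^(−k·d₂)) / (k·(d₂−d₁))
e^(−0.44×1.4) = 0.5401; e^(−0.44×5.1) = 0.1060
⟨φ⟩ = 0.55 × (0.5401 − 0.1060) / (0.44 × 3.7) = 0.55 × 0.2666 = 0.1466

14.7%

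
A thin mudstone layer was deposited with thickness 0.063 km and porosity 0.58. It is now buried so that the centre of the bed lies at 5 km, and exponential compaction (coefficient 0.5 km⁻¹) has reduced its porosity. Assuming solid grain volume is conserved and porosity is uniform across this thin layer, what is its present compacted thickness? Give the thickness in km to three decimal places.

Porosity at 5 km: φ = 0.58·exp(−0.5×5) = 0.0476
Solid-volume conservation: h(1−φ) = h₀(1−φ₀) ⇒ h = h₀·(1−φ₀)/(1−φ)
h = 0.063 × (1 − 0.58)/(1 − 0.0476) = 0.063 × 0.4410 = 0.0278 km

0.028 km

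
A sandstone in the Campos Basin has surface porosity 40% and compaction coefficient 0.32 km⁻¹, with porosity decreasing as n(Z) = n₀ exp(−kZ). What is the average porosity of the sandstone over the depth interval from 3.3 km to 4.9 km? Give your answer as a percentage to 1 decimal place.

10.9%

⟨n⟩ = (1/(Z₂−Z₁)) ∫ n₀ e^(−kZ) dZ = n₀·(e^(−k·Z₁) − e^(−k·Z₂)) / (k·(Z₂−Z₁))
e^(−0.32×3.3) = 0.3478; e^(−0.32×4.9) = 0.2085
⟨n⟩ = 0.4 × (0.3478 − 0.2085) / (0.32 × 1.6) = 0.4 × 0.2722 = 0.1089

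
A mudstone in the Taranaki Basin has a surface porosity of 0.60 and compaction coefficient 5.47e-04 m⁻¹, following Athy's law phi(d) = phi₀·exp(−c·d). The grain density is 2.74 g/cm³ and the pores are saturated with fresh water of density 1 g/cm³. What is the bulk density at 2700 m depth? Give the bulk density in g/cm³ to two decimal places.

Working in km (1 km = 1000 m; c in km⁻¹ = c in m⁻¹ × 1000):
Porosity at depth: phi = 0.6·exp(−0.547×2.7) = 0.6×0.2283 = 0.1370
Bulk density: ρ_b = (1−phi)ρ_g + phi·ρ_f = 0.8630×2.74 + 0.1370×1
       = 2.365 + 0.137 = 2.502 g/cm³

2.50 g/cm³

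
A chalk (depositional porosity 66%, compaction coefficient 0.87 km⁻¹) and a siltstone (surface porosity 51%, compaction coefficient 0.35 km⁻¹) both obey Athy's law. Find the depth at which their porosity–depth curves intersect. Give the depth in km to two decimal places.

0.50 km

Set n₀ₐ e^(−kₐZ) = n₀ᵦ e^(−kᵦZ) ⇒ ln(n₀ₐ/n₀ᵦ) = (kₐ − kᵦ)·Z
Z = ln(0.66/0.51) / (0.87 − 0.35) = 0.2578 / 0.52 = 0.496 km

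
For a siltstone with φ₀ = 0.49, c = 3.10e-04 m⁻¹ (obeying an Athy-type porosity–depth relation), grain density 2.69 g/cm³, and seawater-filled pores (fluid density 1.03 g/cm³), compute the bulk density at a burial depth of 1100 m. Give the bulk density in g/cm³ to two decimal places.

2.11 g/cm³

Working in km (1 km = 1000 m; c in km⁻¹ = c in m⁻¹ × 1000):
Porosity at depth: φ = 0.49·exp(−0.31×1.1) = 0.49×0.7111 = 0.3484
Bulk density: ρ_b = (1−φ)ρ_g + φ·ρ_f = 0.6516×2.69 + 0.3484×1.03
       = 1.753 + 0.359 = 2.112 g/cm³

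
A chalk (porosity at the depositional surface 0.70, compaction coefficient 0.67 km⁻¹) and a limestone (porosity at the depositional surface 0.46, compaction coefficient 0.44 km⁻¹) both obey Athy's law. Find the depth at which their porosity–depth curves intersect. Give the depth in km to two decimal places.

1.83 km

Set φ₀ₐ e^(−βₐz) = φ₀ᵦ e^(−βᵦz) ⇒ ln(φ₀ₐ/φ₀ᵦ) = (βₐ − βᵦ)·z
z = ln(0.7/0.46) / (0.67 − 0.44) = 0.4199 / 0.23 = 1.825 km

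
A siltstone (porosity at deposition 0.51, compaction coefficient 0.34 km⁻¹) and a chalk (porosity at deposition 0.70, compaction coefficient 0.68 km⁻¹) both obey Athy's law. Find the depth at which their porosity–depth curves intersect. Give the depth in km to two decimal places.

Set phi₀ₐ e^(−kₐz) = phi₀ᵦ e^(−kᵦz) ⇒ ln(phi₀ₐ/phi₀ᵦ) = (kₐ − kᵦ)·z
z = ln(0.51/0.7) / (0.34 − 0.68) = -0.3167 / -0.34 = 0.931 km

0.93 km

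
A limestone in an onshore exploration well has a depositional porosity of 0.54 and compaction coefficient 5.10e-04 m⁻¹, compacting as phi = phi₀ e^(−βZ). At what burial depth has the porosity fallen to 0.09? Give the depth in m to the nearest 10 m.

3510 m

Working in km (1 km = 1000 m; β in km⁻¹ = β in m⁻¹ × 1000):
Invert Athy's law: Z = ln(phi₀/phi) / β
Z = ln(0.54/0.09) / 0.51 = ln(6) / 0.51 = 1.7918 / 0.51 = 3.513 km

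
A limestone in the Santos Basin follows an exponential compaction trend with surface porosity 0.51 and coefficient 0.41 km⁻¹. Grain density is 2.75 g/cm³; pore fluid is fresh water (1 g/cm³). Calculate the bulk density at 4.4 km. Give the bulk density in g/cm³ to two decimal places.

2.60 g/cm³

Porosity at depth: n = 0.51·exp(−0.41×4.4) = 0.51×0.1646 = 0.0840
Bulk density: ρ_b = (1−n)ρ_g + n·ρ_f = 0.9160×2.75 + 0.0840×1
       = 2.519 + 0.084 = 2.603 g/cm³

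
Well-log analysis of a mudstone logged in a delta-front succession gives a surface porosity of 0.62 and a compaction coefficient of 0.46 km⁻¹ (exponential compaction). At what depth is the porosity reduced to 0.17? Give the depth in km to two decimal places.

Invert Athy's law: z = ln(phi₀/phi) / k
z = ln(0.62/0.17) / 0.46 = ln(3.647) / 0.46 = 1.2939 / 0.46 = 2.813 km

2.81 km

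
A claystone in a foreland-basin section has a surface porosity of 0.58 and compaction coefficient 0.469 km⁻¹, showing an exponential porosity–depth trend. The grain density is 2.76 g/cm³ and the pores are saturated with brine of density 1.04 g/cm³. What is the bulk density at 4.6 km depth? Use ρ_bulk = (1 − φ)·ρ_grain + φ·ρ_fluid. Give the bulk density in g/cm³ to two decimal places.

Porosity at depth: φ = 0.58·exp(−0.469×4.6) = 0.58×0.1156 = 0.0671
Bulk density: ρ_b = (1−φ)ρ_g + φ·ρ_f = 0.9329×2.76 + 0.0671×1.04
       = 2.575 + 0.070 = 2.645 g/cm³

2.64 g/cm³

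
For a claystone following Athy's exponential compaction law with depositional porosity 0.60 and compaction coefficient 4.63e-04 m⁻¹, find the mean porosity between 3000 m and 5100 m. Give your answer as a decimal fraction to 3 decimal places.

0.096

Working in km (1 km = 1000 m; c in km⁻¹ = c in m⁻¹ × 1000):
⟨n⟩ = (1/(d₂−d₁)) ∫ n₀ e^(−cd) dd = n₀·(e^(−c·d₁) − e^(−c·d₂)) / (c·(d₂−d₁))
e^(−0.463×3) = 0.2493; e^(−0.463×5.1) = 0.0943
⟨n⟩ = 0.6 × (0.2493 − 0.0943) / (0.463 × 2.1) = 0.6 × 0.1594 = 0.0957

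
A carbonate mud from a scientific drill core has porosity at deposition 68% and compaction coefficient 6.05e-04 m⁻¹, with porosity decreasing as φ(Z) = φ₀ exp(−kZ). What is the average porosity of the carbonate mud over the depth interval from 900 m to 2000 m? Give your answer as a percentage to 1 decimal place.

Working in km (1 km = 1000 m; k in km⁻¹ = k in m⁻¹ × 1000):
⟨φ⟩ = (1/(Z₂−Z₁)) ∫ φ₀ e^(−kZ) dZ = φ₀·(e^(−k·Z₁) − e^(−k·Z₂)) / (k·(Z₂−Z₁))
e^(−0.605×0.9) = 0.5801; e^(−0.605×2) = 0.2982
⟨φ⟩ = 0.68 × (0.5801 − 0.2982) / (0.605 × 1.1) = 0.68 × 0.4236 = 0.2881

28.8%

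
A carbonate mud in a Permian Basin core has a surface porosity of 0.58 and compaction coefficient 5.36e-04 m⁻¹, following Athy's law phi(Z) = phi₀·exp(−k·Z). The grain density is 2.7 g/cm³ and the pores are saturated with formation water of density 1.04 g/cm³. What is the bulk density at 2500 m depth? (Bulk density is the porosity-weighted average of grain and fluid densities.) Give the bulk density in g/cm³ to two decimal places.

Working in km (1 km = 1000 m; k in km⁻¹ = k in m⁻¹ × 1000):
Porosity at depth: phi = 0.58·exp(−0.536×2.5) = 0.58×0.2618 = 0.1519
Bulk density: ρ_b = (1−phi)ρ_g + phi·ρ_f = 0.8481×2.7 + 0.1519×1.04
       = 2.290 + 0.158 = 2.448 g/cm³

2.45 g/cm³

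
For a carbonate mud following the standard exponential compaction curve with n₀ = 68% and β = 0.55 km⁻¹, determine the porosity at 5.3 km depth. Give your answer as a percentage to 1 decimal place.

3.7%

n = n₀·exp(−β·Z) = 0.68 × exp(−0.55 × 5.3) = 0.68 × exp(−2.915)
  = 0.68 × 0.0542 = 0.0369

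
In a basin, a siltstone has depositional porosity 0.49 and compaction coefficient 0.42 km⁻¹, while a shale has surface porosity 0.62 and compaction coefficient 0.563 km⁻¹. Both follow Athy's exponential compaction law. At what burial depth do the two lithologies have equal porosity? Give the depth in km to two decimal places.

Set φ₀ₐ e^(−cₐd) = φ₀ᵦ e^(−cᵦd) ⇒ ln(φ₀ₐ/φ₀ᵦ) = (cₐ − cᵦ)·d
d = ln(0.49/0.62) / (0.42 − 0.563) = -0.2353 / -0.143 = 1.646 km

1.65 km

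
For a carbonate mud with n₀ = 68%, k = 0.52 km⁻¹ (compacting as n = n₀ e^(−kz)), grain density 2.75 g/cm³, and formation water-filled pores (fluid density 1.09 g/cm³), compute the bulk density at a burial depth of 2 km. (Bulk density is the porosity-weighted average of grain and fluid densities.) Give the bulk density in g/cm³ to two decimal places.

2.35 g/cm³

Porosity at depth: n = 0.68·exp(−0.52×2) = 0.68×0.3535 = 0.2403
Bulk density: ρ_b = (1−n)ρ_g + n·ρ_f = 0.7597×2.75 + 0.2403×1.09
       = 2.089 + 0.262 = 2.351 g/cm³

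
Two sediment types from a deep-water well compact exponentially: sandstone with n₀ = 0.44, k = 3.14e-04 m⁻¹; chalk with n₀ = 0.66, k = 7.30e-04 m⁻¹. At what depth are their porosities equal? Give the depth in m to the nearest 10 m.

Working in km (1 km = 1000 m; k in km⁻¹ = k in m⁻¹ × 1000):
Set n₀ₐ e^(−kₐz) = n₀ᵦ e^(−kᵦz) ⇒ ln(n₀ₐ/n₀ᵦ) = (kₐ − kᵦ)·z
z = ln(0.44/0.66) / (0.314 − 0.73) = -0.4055 / -0.416 = 0.975 km

970 m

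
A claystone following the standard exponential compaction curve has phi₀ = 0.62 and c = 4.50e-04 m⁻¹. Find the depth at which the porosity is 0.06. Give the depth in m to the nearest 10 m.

5190 m

Working in km (1 km = 1000 m; c in km⁻¹ = c in m⁻¹ × 1000):
Invert Athy's law: z = ln(phi₀/phi) / c
z = ln(0.62/0.06) / 0.45 = ln(10.33) / 0.45 = 2.3354 / 0.45 = 5.190 km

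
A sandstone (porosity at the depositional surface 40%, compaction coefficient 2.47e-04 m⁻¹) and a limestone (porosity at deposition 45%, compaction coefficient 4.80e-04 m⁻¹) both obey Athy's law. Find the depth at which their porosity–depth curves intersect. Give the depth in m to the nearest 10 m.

510 m

Working in km (1 km = 1000 m; β in km⁻¹ = β in m⁻¹ × 1000):
Set n₀ₐ e^(−βₐZ) = n₀ᵦ e^(−βᵦZ) ⇒ ln(n₀ₐ/n₀ᵦ) = (βₐ − βᵦ)·Z
Z = ln(0.4/0.45) / (0.247 − 0.48) = -0.1178 / -0.233 = 0.506 km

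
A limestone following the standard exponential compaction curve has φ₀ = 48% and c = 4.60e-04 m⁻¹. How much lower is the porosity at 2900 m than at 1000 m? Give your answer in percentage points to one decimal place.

17.7 percentage points

Working in km (1 km = 1000 m; c in km⁻¹ = c in m⁻¹ × 1000):
φ(1) = 0.48·e^(−0.46×1) = 0.3030
φ(2.9) = 0.48·e^(−0.46×2.9) = 0.1264
Δφ = 0.3030 − 0.1264 = 0.1766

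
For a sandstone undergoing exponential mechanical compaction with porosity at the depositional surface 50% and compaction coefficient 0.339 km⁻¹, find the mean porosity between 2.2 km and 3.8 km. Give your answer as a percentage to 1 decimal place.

⟨phi⟩ = (1/(d₂−d₁)) ∫ phi₀ e^(−cd) dd = phi₀·(e^(−c·d₁) − e^(−c·d₂)) / (c·(d₂−d₁))
e^(−0.339×2.2) = 0.4744; e^(−0.339×3.8) = 0.2758
⟨phi⟩ = 0.5 × (0.4744 − 0.2758) / (0.339 × 1.6) = 0.5 × 0.3661 = 0.1831

18.3%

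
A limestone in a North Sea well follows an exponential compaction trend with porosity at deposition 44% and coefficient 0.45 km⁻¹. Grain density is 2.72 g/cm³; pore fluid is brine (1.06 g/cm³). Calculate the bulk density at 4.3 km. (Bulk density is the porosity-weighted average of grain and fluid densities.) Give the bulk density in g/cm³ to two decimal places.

2.61 g/cm³

Porosity at depth: phi = 0.44·exp(−0.45×4.3) = 0.44×0.1444 = 0.0635
Bulk density: ρ_b = (1−phi)ρ_g + phi·ρ_f = 0.9365×2.72 + 0.0635×1.06
       = 2.547 + 0.067 = 2.615 g/cm³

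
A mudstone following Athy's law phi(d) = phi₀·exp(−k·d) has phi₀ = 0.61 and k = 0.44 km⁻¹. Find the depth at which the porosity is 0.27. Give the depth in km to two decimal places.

1.85 km

Invert Athy's law: d = ln(phi₀/phi) / k
d = ln(0.61/0.27) / 0.44 = ln(2.259) / 0.44 = 0.8150 / 0.44 = 1.852 km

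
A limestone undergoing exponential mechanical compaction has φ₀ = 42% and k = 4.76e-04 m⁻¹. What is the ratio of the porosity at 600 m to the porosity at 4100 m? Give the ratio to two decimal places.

5.29

Working in km (1 km = 1000 m; k in km⁻¹ = k in m⁻¹ × 1000):
φ(Z₁)/φ(Z₂) = e^(−k·Z₁)/e^(−k·Z₂) = e^{k(Z₂−Z₁)}
= exp(0.476 × 3.5) = exp(1.666) = 5.2910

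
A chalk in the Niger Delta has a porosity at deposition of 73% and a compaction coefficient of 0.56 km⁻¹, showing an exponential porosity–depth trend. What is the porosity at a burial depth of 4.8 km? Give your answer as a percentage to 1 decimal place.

phi = phi₀·exp(−β·z) = 0.73 × exp(−0.56 × 4.8) = 0.73 × exp(−2.688)
  = 0.73 × 0.0680 = 0.0497

5.0%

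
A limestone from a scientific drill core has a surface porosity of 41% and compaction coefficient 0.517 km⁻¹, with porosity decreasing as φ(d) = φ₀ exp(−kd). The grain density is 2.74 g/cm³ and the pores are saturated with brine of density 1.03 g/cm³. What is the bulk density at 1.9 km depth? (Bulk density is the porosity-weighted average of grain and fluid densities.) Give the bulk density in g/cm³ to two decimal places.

2.48 g/cm³

Porosity at depth: φ = 0.41·exp(−0.517×1.9) = 0.41×0.3744 = 0.1535
Bulk density: ρ_b = (1−φ)ρ_g + φ·ρ_f = 0.8465×2.74 + 0.1535×1.03
       = 2.319 + 0.158 = 2.477 g/cm³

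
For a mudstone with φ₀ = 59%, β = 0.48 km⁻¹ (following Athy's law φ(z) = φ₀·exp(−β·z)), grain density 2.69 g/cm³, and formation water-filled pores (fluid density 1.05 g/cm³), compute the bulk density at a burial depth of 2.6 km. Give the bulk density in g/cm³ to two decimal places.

Porosity at depth: φ = 0.59·exp(−0.48×2.6) = 0.59×0.2871 = 0.1694
Bulk density: ρ_b = (1−φ)ρ_g + φ·ρ_f = 0.8306×2.69 + 0.1694×1.05
       = 2.234 + 0.178 = 2.412 g/cm³

2.41 g/cm³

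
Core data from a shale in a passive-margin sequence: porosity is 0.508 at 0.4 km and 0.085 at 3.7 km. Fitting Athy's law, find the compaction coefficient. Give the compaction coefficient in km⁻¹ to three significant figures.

0.542 km⁻¹

Athy: φ(z) = φ₀ e^(−cz) ⇒ φ₁/φ₂ = e^{c(z₂−z₁)} ⇒ c = ln(φ₁/φ₂)/(z₂−z₁)
c = ln(0.508/0.085) / (3.7 − 0.4) = ln(5.976) / 3.3 = 1.7878 / 3.3 = 0.5418 km⁻¹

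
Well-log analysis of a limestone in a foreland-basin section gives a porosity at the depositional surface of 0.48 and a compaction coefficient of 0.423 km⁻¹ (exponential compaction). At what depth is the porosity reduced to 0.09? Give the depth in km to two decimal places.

3.96 km

Invert Athy's law: z = ln(phi₀/phi) / β
z = ln(0.48/0.09) / 0.423 = ln(5.333) / 0.423 = 1.6740 / 0.423 = 3.957 km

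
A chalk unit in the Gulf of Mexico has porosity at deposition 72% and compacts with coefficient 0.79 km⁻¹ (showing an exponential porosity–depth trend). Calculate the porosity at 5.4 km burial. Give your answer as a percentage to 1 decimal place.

phi = phi₀·exp(−c·d) = 0.72 × exp(−0.79 × 5.4) = 0.72 × exp(−4.266)
  = 0.72 × 0.0140 = 0.0101

1.0%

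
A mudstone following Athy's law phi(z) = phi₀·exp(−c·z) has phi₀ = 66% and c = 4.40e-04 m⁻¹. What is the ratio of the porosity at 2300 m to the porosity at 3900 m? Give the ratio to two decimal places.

2.02

Working in km (1 km = 1000 m; c in km⁻¹ = c in m⁻¹ × 1000):
phi(z₁)/phi(z₂) = e^(−c·z₁)/e^(−c·z₂) = e^{c(z₂−z₁)}
= exp(0.44 × 1.6) = exp(0.704) = 2.0218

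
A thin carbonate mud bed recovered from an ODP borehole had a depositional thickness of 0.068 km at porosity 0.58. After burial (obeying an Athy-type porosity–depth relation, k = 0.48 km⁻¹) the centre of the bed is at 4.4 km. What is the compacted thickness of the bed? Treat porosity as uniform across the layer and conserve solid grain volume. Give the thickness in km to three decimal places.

0.031 km

Porosity at 4.4 km: phi = 0.58·exp(−0.48×4.4) = 0.0702
Solid-volume conservation: h(1−phi) = h₀(1−phi₀) ⇒ h = h₀·(1−phi₀)/(1−phi)
h = 0.068 × (1 − 0.58)/(1 − 0.0702) = 0.068 × 0.4517 = 0.0307 km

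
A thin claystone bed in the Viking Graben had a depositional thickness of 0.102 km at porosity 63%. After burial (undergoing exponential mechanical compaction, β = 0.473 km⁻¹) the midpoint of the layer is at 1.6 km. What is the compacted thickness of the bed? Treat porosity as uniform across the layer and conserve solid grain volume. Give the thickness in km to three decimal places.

Porosity at 1.6 km: phi = 0.63·exp(−0.473×1.6) = 0.2956
Solid-volume conservation: h(1−phi) = h₀(1−phi₀) ⇒ h = h₀·(1−phi₀)/(1−phi)
h = 0.102 × (1 − 0.63)/(1 − 0.2956) = 0.102 × 0.5253 = 0.0536 km

0.054 km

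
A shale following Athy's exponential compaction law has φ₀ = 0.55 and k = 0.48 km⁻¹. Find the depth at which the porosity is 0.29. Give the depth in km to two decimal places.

1.33 km

Invert Athy's law: d = ln(φ₀/φ) / k
d = ln(0.55/0.29) / 0.48 = ln(1.897) / 0.48 = 0.6400 / 0.48 = 1.333 km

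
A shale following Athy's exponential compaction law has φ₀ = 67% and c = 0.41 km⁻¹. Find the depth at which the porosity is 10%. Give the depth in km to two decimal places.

Invert Athy's law: d = ln(φ₀/φ) / c
d = ln(0.67/0.1) / 0.41 = ln(6.7) / 0.41 = 1.9021 / 0.41 = 4.639 km

4.64 km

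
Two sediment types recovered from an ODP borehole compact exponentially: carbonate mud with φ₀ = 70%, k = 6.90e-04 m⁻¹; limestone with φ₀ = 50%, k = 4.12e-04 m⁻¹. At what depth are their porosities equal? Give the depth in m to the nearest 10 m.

1210 m

Working in km (1 km = 1000 m; k in km⁻¹ = k in m⁻¹ × 1000):
Set φ₀ₐ e^(−kₐz) = φ₀ᵦ e^(−kᵦz) ⇒ ln(φ₀ₐ/φ₀ᵦ) = (kₐ − kᵦ)·z
z = ln(0.7/0.5) / (0.69 − 0.412) = 0.3365 / 0.278 = 1.210 km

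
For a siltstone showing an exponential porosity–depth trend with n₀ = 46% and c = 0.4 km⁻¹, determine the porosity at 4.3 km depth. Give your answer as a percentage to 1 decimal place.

n = n₀·exp(−c·z) = 0.46 × exp(−0.4 × 4.3) = 0.46 × exp(−1.72)
  = 0.46 × 0.1791 = 0.0824

8.2%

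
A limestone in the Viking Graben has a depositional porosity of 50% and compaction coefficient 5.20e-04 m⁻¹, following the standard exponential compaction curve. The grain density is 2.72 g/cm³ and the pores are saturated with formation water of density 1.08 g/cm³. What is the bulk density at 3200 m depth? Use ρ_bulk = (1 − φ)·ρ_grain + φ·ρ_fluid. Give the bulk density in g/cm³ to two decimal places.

2.56 g/cm³

Working in km (1 km = 1000 m; k in km⁻¹ = k in m⁻¹ × 1000):
Porosity at depth: phi = 0.5·exp(−0.52×3.2) = 0.5×0.1894 = 0.0947
Bulk density: ρ_b = (1−phi)ρ_g + phi·ρ_f = 0.9053×2.72 + 0.0947×1.08
       = 2.462 + 0.102 = 2.565 g/cm³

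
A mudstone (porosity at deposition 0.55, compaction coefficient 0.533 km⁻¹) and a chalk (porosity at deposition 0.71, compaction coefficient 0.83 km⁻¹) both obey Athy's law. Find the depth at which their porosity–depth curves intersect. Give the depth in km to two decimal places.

0.86 km

Set n₀ₐ e^(−βₐd) = n₀ᵦ e^(−βᵦd) ⇒ ln(n₀ₐ/n₀ᵦ) = (βₐ − βᵦ)·d
d = ln(0.55/0.71) / (0.533 − 0.83) = -0.2553 / -0.297 = 0.860 km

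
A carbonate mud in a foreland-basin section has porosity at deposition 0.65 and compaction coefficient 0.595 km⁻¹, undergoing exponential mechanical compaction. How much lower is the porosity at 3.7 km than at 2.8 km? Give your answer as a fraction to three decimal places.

phi(2.8) = 0.65·e^(−0.595×2.8) = 0.1229
phi(3.7) = 0.65·e^(−0.595×3.7) = 0.0719
Δphi = 0.1229 − 0.0719 = 0.0509

0.051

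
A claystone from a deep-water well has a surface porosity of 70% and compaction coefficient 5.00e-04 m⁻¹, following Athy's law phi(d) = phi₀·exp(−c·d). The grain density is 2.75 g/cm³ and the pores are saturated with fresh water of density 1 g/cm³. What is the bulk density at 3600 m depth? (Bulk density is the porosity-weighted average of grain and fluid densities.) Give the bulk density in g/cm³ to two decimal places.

2.55 g/cm³

Working in km (1 km = 1000 m; c in km⁻¹ = c in m⁻¹ × 1000):
Porosity at depth: phi = 0.7·exp(−0.5×3.6) = 0.7×0.1653 = 0.1157
Bulk density: ρ_b = (1−phi)ρ_g + phi·ρ_f = 0.8843×2.75 + 0.1157×1
       = 2.432 + 0.116 = 2.548 g/cm³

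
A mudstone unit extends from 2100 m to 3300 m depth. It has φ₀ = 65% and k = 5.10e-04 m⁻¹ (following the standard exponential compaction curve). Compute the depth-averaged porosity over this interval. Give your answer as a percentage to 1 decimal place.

16.7%

Working in km (1 km = 1000 m; k in km⁻¹ = k in m⁻¹ × 1000):
⟨φ⟩ = (1/(Z₂−Z₁)) ∫ φ₀ e^(−kZ) dZ = φ₀·(e^(−k·Z₁) − e^(−k·Z₂)) / (k·(Z₂−Z₁))
e^(−0.51×2.1) = 0.3427; e^(−0.51×3.3) = 0.1858
⟨φ⟩ = 0.65 × (0.3427 − 0.1858) / (0.51 × 1.2) = 0.65 × 0.2563 = 0.1666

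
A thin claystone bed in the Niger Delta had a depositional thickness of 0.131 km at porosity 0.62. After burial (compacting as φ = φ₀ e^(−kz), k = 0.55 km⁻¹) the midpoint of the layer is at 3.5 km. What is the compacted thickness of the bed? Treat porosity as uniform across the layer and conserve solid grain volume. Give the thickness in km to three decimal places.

Porosity at 3.5 km: φ = 0.62·exp(−0.55×3.5) = 0.0904
Solid-volume conservation: h(1−φ) = h₀(1−φ₀) ⇒ h = h₀·(1−φ₀)/(1−φ)
h = 0.131 × (1 − 0.62)/(1 − 0.0904) = 0.131 × 0.4178 = 0.0547 km

0.055 km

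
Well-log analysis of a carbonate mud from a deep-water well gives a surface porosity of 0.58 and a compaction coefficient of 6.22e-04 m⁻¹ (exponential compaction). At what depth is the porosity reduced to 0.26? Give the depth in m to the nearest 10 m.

Working in km (1 km = 1000 m; c in km⁻¹ = c in m⁻¹ × 1000):
Invert Athy's law: Z = ln(n₀/n) / c
Z = ln(0.58/0.26) / 0.622 = ln(2.231) / 0.622 = 0.8023 / 0.622 = 1.290 km

1290 m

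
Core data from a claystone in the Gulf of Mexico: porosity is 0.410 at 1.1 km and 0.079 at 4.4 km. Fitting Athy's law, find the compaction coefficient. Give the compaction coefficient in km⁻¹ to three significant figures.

Athy: n(Z) = n₀ e^(−kZ) ⇒ n₁/n₂ = e^{k(Z₂−Z₁)} ⇒ k = ln(n₁/n₂)/(Z₂−Z₁)
k = ln(0.41/0.079) / (4.4 − 1.1) = ln(5.19) / 3.3 = 1.6467 / 3.3 = 0.499 km⁻¹

0.499 km⁻¹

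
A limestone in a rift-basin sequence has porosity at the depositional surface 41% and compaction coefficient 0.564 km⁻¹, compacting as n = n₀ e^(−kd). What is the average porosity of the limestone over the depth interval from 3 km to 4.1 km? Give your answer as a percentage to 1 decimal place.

⟨n⟩ = (1/(d₂−d₁)) ∫ n₀ e^(−kd) dd = n₀·(e^(−k·d₁) − e^(−k·d₂)) / (k·(d₂−d₁))
e^(−0.564×3) = 0.1842; e^(−0.564×4.1) = 0.0990
⟨n⟩ = 0.41 × (0.1842 − 0.0990) / (0.564 × 1.1) = 0.41 × 0.1372 = 0.0563

5.6%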